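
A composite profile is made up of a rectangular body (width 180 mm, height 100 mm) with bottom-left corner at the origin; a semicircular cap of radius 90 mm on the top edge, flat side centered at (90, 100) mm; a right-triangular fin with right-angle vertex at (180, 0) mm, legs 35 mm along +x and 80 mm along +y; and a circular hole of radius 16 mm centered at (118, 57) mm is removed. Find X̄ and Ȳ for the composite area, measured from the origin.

X̄ = 93.83 mm, Ȳ = 84.61 mm

rectangular body: A = 180 × 100 = 18000.00, centroid at (90.00, 50.00).
semicircular top: A = ½π·90² = 12723.45, centroid at (90.00, 138.20).
triangular fin: A = ½·35·80 = 1400.00, centroid at (191.67, 26.67).
hole: A = −π·16² = -804.25, centroid at (118.00, 57.00).
ΣA = 31319.20 mm², ΣAX̄ = 2938542.62 mm³, ΣAȲ = 2649836.24 mm³.
X̄ = 2938542.62/31319.20 = 93.83 mm; Ȳ = 2649836.24/31319.20 = 84.61 mm.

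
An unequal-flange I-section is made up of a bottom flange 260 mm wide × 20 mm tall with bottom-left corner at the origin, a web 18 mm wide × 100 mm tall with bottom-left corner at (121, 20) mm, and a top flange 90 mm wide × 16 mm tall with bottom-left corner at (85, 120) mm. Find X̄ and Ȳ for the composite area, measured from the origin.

X̄ = 130.00 mm, Ȳ = 42.93 mm

bottom flange: A = 260 × 20 = 5200.00, centroid at (130.00, 10.00).
web: A = 18 × 100 = 1800.00, centroid at (130.00, 70.00).
top flange: A = 90 × 16 = 1440.00, centroid at (130.00, 128.00).
ΣA = 8440.00 mm²
ΣAX̄ = (5200.00)(130.00) + (1800.00)(130.00) + (1440.00)(130.00) = 1097200.00 mm³
ΣAȲ = (5200.00)(10.00) + (1800.00)(70.00) + (1440.00)(128.00) = 362320.00 mm³
X̄ = 1097200.00 / 8440.00 = 130.00 mm
Ȳ = 362320.00 / 8440.00 = 42.93 mm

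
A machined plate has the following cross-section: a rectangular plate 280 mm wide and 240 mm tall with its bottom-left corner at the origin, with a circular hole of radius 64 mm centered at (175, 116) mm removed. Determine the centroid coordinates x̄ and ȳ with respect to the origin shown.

Part | A | x̄ᵢ | ȳᵢ | A·x̄ᵢ | A·ȳᵢ
plate | 67200.00 | 140.00 | 120.00 | 9408000.00 | 8064000.00
hole | -12867.96 | 175.00 | 116.00 | -2251893.61 | -1492683.77
Σ | 54332.04 |  |  | 7156106.39 | 6571316.23
x̄ = 7156106.39 / 54332.04 = 131.71 mm
ȳ = 6571316.23 / 54332.04 = 120.95 mm

x̄ = 131.71 mm, ȳ = 120.95 mm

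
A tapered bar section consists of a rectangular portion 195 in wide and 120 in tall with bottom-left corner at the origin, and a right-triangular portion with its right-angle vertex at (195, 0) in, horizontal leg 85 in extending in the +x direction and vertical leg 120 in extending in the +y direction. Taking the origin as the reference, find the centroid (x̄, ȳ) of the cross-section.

rectangular portion: A = 195 × 120 = 23400.00, centroid at (97.50, 60.00).
triangular portion: A = ½·85·120 = 5100.00, centroid at (223.33, 40.00).
ΣA = 28500.00 in², ΣAx̄ = 3420500.00 in³, ΣAȳ = 1608000.00 in³.
x̄ = 3420500.00/28500.00 = 120.02 in; ȳ = 1608000.00/28500.00 = 56.42 in.

x̄ = 120.02 in, ȳ = 56.42 in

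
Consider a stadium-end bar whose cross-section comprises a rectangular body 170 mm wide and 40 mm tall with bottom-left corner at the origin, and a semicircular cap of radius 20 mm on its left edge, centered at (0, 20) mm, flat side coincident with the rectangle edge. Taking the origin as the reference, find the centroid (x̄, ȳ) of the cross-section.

x̄ = 77.09 mm, ȳ = 20.00 mm

Part | A | x̄ᵢ | ȳᵢ | A·x̄ᵢ | A·ȳᵢ
rectangular body | 6800.00 | 85.00 | 20.00 | 578000.00 | 136000.00
semicircular end | 628.32 | -8.49 | 20.00 | -5333.33 | 12566.37
Σ | 7428.32 |  |  | 572666.67 | 148566.37
x̄ = 572666.67 / 7428.32 = 77.09 mm
ȳ = 148566.37 / 7428.32 = 20.00 mm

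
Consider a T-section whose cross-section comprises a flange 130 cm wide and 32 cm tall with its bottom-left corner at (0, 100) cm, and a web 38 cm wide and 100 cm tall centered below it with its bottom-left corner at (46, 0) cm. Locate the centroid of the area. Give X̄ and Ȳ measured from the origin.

X̄ = 65.00 cm, Ȳ = 84.49 cm

Part | A | x̄ᵢ | ȳᵢ | A·x̄ᵢ | A·ȳᵢ
web | 3800.00 | 65.00 | 50.00 | 247000.00 | 190000.00
flange | 4160.00 | 65.00 | 116.00 | 270400.00 | 482560.00
Σ | 7960.00 |  |  | 517400.00 | 672560.00
X̄ = 517400.00 / 7960.00 = 65.00 cm
Ȳ = 672560.00 / 7960.00 = 84.49 cm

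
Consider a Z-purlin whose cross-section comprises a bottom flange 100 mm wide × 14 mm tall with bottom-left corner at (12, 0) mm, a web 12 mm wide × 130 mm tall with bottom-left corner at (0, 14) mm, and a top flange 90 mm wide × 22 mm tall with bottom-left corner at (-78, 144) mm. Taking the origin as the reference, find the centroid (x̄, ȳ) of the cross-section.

Part | A | x̄ᵢ | ȳᵢ | A·x̄ᵢ | A·ȳᵢ
bottom flange | 1400.00 | 62.00 | 7.00 | 86800.00 | 9800.00
web | 1560.00 | 6.00 | 79.00 | 9360.00 | 123240.00
top flange | 1980.00 | -33.00 | 155.00 | -65340.00 | 306900.00
Σ | 4940.00 |  |  | 30820.00 | 439940.00
x̄ = 30820.00 / 4940.00 = 6.24 mm
ȳ = 439940.00 / 4940.00 = 89.06 mm

x̄ = 6.24 mm, ȳ = 89.06 mm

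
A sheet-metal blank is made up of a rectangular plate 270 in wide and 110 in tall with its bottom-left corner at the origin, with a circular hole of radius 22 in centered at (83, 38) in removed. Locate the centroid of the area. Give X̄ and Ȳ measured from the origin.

Part | A | x̄ᵢ | ȳᵢ | A·x̄ᵢ | A·ȳᵢ
plate | 29700.00 | 135.00 | 55.00 | 4009500.00 | 1633500.00
hole | -1520.53 | 83.00 | 38.00 | -126204.06 | -57780.17
Σ | 28179.47 |  |  | 3883295.94 | 1575719.83
X̄ = 3883295.94 / 28179.47 = 137.81 in
Ȳ = 1575719.83 / 28179.47 = 55.92 in

X̄ = 137.81 in, Ȳ = 55.92 in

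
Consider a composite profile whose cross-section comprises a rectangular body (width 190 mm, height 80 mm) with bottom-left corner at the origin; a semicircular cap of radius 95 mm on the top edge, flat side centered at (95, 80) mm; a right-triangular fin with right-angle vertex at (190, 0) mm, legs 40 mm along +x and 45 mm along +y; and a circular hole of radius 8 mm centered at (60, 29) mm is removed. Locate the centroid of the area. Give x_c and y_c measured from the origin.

x_c = 98.48 mm, y_c = 77.18 mm

Part | A | x̄ᵢ | ȳᵢ | A·x̄ᵢ | A·ȳᵢ
rectangular body | 15200.00 | 95.00 | 40.00 | 1444000.00 | 608000.00
semicircular top | 14176.44 | 95.00 | 120.32 | 1346761.50 | 1705698.28
triangular fin | 900.00 | 203.33 | 15.00 | 183000.00 | 13500.00
hole | -201.06 | 60.00 | 29.00 | -12063.72 | -5830.80
Σ | 30075.37 |  |  | 2961697.78 | 2321367.49
x_c = 2961697.78 / 30075.37 = 98.48 mm
y_c = 2321367.49 / 30075.37 = 77.18 mm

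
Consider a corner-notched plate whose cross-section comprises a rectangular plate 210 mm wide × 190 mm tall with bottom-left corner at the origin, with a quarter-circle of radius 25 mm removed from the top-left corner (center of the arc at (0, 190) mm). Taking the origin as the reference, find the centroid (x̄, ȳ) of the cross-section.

plate: A = 210 × 190 = 39900.00, centroid at (105.00, 95.00).
removed quarter-circle: A = −¼π·25² = -490.87, centroid at (10.61, 179.39).
ΣA = 39409.13 mm²
ΣAx̄ = (39900.00)(105.00) + (-490.87)(10.61) = 4184291.67 mm³
ΣAȳ = (39900.00)(95.00) + (-490.87)(179.39) = 3702442.30 mm³
x̄ = 4184291.67 / 39409.13 = 106.18 mm
ȳ = 3702442.30 / 39409.13 = 93.95 mm

x̄ = 106.18 mm, ȳ = 93.95 mm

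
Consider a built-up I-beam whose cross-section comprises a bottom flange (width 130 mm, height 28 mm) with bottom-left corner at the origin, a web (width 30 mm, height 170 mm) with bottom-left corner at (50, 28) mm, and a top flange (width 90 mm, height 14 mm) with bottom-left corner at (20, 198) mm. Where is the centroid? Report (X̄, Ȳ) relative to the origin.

X̄ = 65.00 mm, Ȳ = 88.56 mm

bottom flange: A = 130 × 28 = 3640.00, centroid at (65.00, 14.00).
web: A = 30 × 170 = 5100.00, centroid at (65.00, 113.00).
top flange: A = 90 × 14 = 1260.00, centroid at (65.00, 205.00).
ΣA = 10000.00 mm², ΣAX̄ = 650000.00 mm³, ΣAȲ = 885560.00 mm³.
X̄ = 650000.00/10000.00 = 65.00 mm; Ȳ = 885560.00/10000.00 = 88.56 mm.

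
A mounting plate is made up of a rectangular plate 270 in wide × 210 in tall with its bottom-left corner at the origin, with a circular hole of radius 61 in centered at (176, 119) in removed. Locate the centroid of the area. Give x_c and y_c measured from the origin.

plate: A = 270 × 210 = 56700.00, centroid at (135.00, 105.00).
hole: A = −π·61² = -11689.87, centroid at (176.00, 119.00).
ΣA = 45010.13 in²
ΣAx_c = (56700.00)(135.00) + (-11689.87)(176.00) = 5597083.54 in³
ΣAy_c = (56700.00)(105.00) + (-11689.87)(119.00) = 4562405.91 in³
x_c = 5597083.54 / 45010.13 = 124.35 in
y_c = 4562405.91 / 45010.13 = 101.36 in

x_c = 124.35 in, y_c = 101.36 in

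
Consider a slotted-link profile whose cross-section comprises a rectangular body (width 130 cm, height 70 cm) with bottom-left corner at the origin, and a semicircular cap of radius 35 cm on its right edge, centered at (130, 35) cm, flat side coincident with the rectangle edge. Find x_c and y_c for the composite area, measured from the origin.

x_c = 78.94 cm, y_c = 35.00 cm

rectangular body: A = 130 × 70 = 9100.00, centroid at (65.00, 35.00).
semicircular end: A = ½π·35² = 1924.23, centroid at (144.85, 35.00).
ΣA = 11024.23 cm², ΣAx_c = 870232.65 cm³, ΣAy_c = 385847.89 cm³.
x_c = 870232.65/11024.23 = 78.94 cm; y_c = 385847.89/11024.23 = 35.00 cm.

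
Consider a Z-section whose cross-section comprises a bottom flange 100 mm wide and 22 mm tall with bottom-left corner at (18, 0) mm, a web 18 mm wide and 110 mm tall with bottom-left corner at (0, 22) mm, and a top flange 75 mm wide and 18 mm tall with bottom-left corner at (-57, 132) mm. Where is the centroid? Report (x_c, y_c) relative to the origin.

x_c = 25.51 mm, y_c = 66.37 mm

Part | A | x̄ᵢ | ȳᵢ | A·x̄ᵢ | A·ȳᵢ
bottom flange | 2200.00 | 68.00 | 11.00 | 149600.00 | 24200.00
web | 1980.00 | 9.00 | 77.00 | 17820.00 | 152460.00
top flange | 1350.00 | -19.50 | 141.00 | -26325.00 | 190350.00
Σ | 5530.00 |  |  | 141095.00 | 367010.00
x_c = 141095.00 / 5530.00 = 25.51 mm
y_c = 367010.00 / 5530.00 = 66.37 mm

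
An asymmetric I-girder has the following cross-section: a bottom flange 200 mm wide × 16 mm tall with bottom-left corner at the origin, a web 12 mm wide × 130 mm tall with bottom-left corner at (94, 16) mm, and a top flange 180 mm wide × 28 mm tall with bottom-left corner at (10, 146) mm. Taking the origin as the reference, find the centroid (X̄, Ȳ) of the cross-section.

X̄ = 100.00 mm, Ȳ = 97.79 mm

Part | A | x̄ᵢ | ȳᵢ | A·x̄ᵢ | A·ȳᵢ
bottom flange | 3200.00 | 100.00 | 8.00 | 320000.00 | 25600.00
web | 1560.00 | 100.00 | 81.00 | 156000.00 | 126360.00
top flange | 5040.00 | 100.00 | 160.00 | 504000.00 | 806400.00
Σ | 9800.00 |  |  | 980000.00 | 958360.00
X̄ = 980000.00 / 9800.00 = 100.00 mm
Ȳ = 958360.00 / 9800.00 = 97.79 mm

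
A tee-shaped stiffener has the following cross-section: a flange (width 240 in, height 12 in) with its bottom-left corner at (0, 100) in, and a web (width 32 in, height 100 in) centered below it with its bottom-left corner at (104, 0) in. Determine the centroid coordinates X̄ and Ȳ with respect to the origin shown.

Part | A | x̄ᵢ | ȳᵢ | A·x̄ᵢ | A·ȳᵢ
web | 3200.00 | 120.00 | 50.00 | 384000.00 | 160000.00
flange | 2880.00 | 120.00 | 106.00 | 345600.00 | 305280.00
Σ | 6080.00 |  |  | 729600.00 | 465280.00
X̄ = 729600.00 / 6080.00 = 120.00 in
Ȳ = 465280.00 / 6080.00 = 76.53 in

X̄ = 120.00 in, Ȳ = 76.53 in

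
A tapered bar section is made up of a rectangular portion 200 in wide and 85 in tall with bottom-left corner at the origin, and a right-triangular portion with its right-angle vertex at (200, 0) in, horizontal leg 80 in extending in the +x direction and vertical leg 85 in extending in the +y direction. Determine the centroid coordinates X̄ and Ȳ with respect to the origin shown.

rectangular portion: A = 200 × 85 = 17000.00, centroid at (100.00, 42.50).
triangular portion: A = ½·80·85 = 3400.00, centroid at (226.67, 28.33).
ΣA = 20400.00 in², ΣAX̄ = 2470666.67 in³, ΣAȲ = 818833.33 in³.
X̄ = 2470666.67/20400.00 = 121.11 in; Ȳ = 818833.33/20400.00 = 40.14 in.

X̄ = 121.11 in, Ȳ = 40.14 in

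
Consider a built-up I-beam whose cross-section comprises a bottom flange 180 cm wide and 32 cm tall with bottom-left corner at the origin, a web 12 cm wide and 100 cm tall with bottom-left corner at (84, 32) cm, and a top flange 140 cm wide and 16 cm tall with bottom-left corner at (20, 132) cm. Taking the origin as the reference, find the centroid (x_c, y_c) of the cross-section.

x_c = 90.00 cm, y_c = 54.80 cm

bottom flange: A = 180 × 32 = 5760.00, centroid at (90.00, 16.00).
web: A = 12 × 100 = 1200.00, centroid at (90.00, 82.00).
top flange: A = 140 × 16 = 2240.00, centroid at (90.00, 140.00).
ΣA = 9200.00 cm²
ΣAx_c = (5760.00)(90.00) + (1200.00)(90.00) + (2240.00)(90.00) = 828000.00 cm³
ΣAy_c = (5760.00)(16.00) + (1200.00)(82.00) + (2240.00)(140.00) = 504160.00 cm³
x_c = 828000.00 / 9200.00 = 90.00 cm
y_c = 504160.00 / 9200.00 = 54.80 cm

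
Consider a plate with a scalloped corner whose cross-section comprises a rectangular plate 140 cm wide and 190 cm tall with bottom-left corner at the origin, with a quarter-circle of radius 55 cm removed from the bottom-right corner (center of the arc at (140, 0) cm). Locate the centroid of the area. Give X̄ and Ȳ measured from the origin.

Part | A | x̄ᵢ | ȳᵢ | A·x̄ᵢ | A·ȳᵢ
plate | 26600.00 | 70.00 | 95.00 | 1862000.00 | 2527000.00
removed quarter-circle | -2375.83 | 116.66 | 23.34 | -277157.79 | -55458.33
Σ | 24224.17 |  |  | 1584842.21 | 2471541.67
X̄ = 1584842.21 / 24224.17 = 65.42 cm
Ȳ = 2471541.67 / 24224.17 = 102.03 cm

X̄ = 65.42 cm, Ȳ = 102.03 cm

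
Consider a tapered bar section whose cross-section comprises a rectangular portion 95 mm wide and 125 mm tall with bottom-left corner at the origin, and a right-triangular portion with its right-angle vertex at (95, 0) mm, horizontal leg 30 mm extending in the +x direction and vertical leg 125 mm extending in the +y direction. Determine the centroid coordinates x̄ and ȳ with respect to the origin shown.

x̄ = 55.34 mm, ȳ = 59.66 mm

rectangular portion: A = 95 × 125 = 11875.00, centroid at (47.50, 62.50).
triangular portion: A = ½·30·125 = 1875.00, centroid at (105.00, 41.67).
ΣA = 13750.00 mm²
ΣAx̄ = (11875.00)(47.50) + (1875.00)(105.00) = 760937.50 mm³
ΣAȳ = (11875.00)(62.50) + (1875.00)(41.67) = 820312.50 mm³
x̄ = 760937.50 / 13750.00 = 55.34 mm
ȳ = 820312.50 / 13750.00 = 59.66 mm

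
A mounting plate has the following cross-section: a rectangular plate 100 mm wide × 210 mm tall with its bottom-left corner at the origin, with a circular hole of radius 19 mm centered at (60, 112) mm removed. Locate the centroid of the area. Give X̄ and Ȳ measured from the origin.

X̄ = 49.43 mm, Ȳ = 104.60 mm

plate: A = 100 × 210 = 21000.00, centroid at (50.00, 105.00).
hole: A = −π·19² = -1134.11, centroid at (60.00, 112.00).
ΣA = 19865.89 mm², ΣAX̄ = 981953.10 mm³, ΣAȲ = 2077979.13 mm³.
X̄ = 981953.10/19865.89 = 49.43 mm; Ȳ = 2077979.13/19865.89 = 104.60 mm.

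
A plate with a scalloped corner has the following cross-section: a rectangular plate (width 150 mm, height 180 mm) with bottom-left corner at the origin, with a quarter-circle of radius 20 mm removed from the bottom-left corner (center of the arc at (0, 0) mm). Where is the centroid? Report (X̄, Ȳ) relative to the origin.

X̄ = 75.78 mm, Ȳ = 90.96 mm

Part | A | x̄ᵢ | ȳᵢ | A·x̄ᵢ | A·ȳᵢ
plate | 27000.00 | 75.00 | 90.00 | 2025000.00 | 2430000.00
removed quarter-circle | -314.16 | 8.49 | 8.49 | -2666.67 | -2666.67
Σ | 26685.84 |  |  | 2022333.33 | 2427333.33
X̄ = 2022333.33 / 26685.84 = 75.78 mm
Ȳ = 2427333.33 / 26685.84 = 90.96 mm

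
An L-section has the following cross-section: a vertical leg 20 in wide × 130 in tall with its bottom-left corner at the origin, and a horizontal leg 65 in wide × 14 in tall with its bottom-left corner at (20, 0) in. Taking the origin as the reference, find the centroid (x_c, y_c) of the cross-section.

vertical leg: A = 20 × 130 = 2600.00, centroid at (10.00, 65.00).
horizontal leg: A = 65 × 14 = 910.00, centroid at (52.50, 7.00).
ΣA = 3510.00 in²
ΣAx_c = (2600.00)(10.00) + (910.00)(52.50) = 73775.00 in³
ΣAy_c = (2600.00)(65.00) + (910.00)(7.00) = 175370.00 in³
x_c = 73775.00 / 3510.00 = 21.02 in
y_c = 175370.00 / 3510.00 = 49.96 in

x_c = 21.02 in, y_c = 49.96 in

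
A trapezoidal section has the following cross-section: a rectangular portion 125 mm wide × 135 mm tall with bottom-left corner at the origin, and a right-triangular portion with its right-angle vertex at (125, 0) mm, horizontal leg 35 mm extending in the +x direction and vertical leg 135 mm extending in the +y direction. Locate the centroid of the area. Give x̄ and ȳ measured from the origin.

x̄ = 71.61 mm, ȳ = 64.74 mm

rectangular portion: A = 125 × 135 = 16875.00, centroid at (62.50, 67.50).
triangular portion: A = ½·35·135 = 2362.50, centroid at (136.67, 45.00).
ΣA = 19237.50 mm², ΣAx̄ = 1377562.50 mm³, ΣAȳ = 1245375.00 mm³.
x̄ = 1377562.50/19237.50 = 71.61 mm; ȳ = 1245375.00/19237.50 = 64.74 mm.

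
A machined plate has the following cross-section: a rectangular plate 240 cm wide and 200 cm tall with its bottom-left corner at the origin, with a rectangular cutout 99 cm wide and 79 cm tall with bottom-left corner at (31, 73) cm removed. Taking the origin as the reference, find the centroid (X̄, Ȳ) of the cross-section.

plate: A = 240 × 200 = 48000.00, centroid at (120.00, 100.00).
hole: A = −(99 × 79) = -7821.00, centroid at (80.50, 112.50).
ΣA = 40179.00 cm², ΣAX̄ = 5130409.50 cm³, ΣAȲ = 3920137.50 cm³.
X̄ = 5130409.50/40179.00 = 127.69 cm; Ȳ = 3920137.50/40179.00 = 97.57 cm.

X̄ = 127.69 cm, Ȳ = 97.57 cm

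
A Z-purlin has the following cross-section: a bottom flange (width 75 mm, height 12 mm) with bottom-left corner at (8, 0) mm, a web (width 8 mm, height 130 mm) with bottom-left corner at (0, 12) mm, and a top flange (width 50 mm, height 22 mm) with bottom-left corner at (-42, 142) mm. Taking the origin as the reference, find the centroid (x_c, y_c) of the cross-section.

x_c = 8.69 mm, y_c = 83.48 mm

bottom flange: A = 75 × 12 = 900.00, centroid at (45.50, 6.00).
web: A = 8 × 130 = 1040.00, centroid at (4.00, 77.00).
top flange: A = 50 × 22 = 1100.00, centroid at (-17.00, 153.00).
ΣA = 3040.00 mm², ΣAx_c = 26410.00 mm³, ΣAy_c = 253780.00 mm³.
x_c = 26410.00/3040.00 = 8.69 mm; y_c = 253780.00/3040.00 = 83.48 mm.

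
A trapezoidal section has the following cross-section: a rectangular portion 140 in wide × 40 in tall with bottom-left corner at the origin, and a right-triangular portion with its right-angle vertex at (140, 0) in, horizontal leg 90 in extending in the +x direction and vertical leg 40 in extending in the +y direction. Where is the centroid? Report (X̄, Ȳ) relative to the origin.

X̄ = 94.32 in, Ȳ = 18.38 in

rectangular portion: A = 140 × 40 = 5600.00, centroid at (70.00, 20.00).
triangular portion: A = ½·90·40 = 1800.00, centroid at (170.00, 13.33).
ΣA = 7400.00 in²
ΣAX̄ = (5600.00)(70.00) + (1800.00)(170.00) = 698000.00 in³
ΣAȲ = (5600.00)(20.00) + (1800.00)(13.33) = 136000.00 in³
X̄ = 698000.00 / 7400.00 = 94.32 in
Ȳ = 136000.00 / 7400.00 = 18.38 in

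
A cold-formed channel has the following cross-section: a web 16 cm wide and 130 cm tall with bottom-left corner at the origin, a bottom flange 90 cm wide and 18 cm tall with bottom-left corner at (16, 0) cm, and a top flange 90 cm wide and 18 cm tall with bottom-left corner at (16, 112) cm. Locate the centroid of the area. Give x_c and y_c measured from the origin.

web: A = 16 × 130 = 2080.00, centroid at (8.00, 65.00).
bottom flange: A = 90 × 18 = 1620.00, centroid at (61.00, 9.00).
top flange: A = 90 × 18 = 1620.00, centroid at (61.00, 121.00).
ΣA = 5320.00 cm²
ΣAx_c = (2080.00)(8.00) + (1620.00)(61.00) + (1620.00)(61.00) = 214280.00 cm³
ΣAy_c = (2080.00)(65.00) + (1620.00)(9.00) + (1620.00)(121.00) = 345800.00 cm³
x_c = 214280.00 / 5320.00 = 40.28 cm
y_c = 345800.00 / 5320.00 = 65.00 cm

x_c = 40.28 cm, y_c = 65.00 cm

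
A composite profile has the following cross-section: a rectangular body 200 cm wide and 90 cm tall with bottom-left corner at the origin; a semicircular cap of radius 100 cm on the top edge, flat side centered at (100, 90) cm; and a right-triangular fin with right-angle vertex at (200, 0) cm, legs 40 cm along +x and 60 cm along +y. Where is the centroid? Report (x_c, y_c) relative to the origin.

x_c = 103.90 cm, y_c = 83.49 cm

Part | A | x̄ᵢ | ȳᵢ | A·x̄ᵢ | A·ȳᵢ
rectangular body | 18000.00 | 100.00 | 45.00 | 1800000.00 | 810000.00
semicircular top | 15707.96 | 100.00 | 132.44 | 1570796.33 | 2080383.36
triangular fin | 1200.00 | 213.33 | 20.00 | 256000.00 | 24000.00
Σ | 34907.96 |  |  | 3626796.33 | 2914383.36
x_c = 3626796.33 / 34907.96 = 103.90 cm
y_c = 2914383.36 / 34907.96 = 83.49 cm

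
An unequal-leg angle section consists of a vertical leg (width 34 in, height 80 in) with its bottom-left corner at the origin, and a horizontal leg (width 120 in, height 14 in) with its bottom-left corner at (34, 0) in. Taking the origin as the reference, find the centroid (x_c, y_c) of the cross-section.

x_c = 46.40 in, y_c = 27.40 in

vertical leg: A = 34 × 80 = 2720.00, centroid at (17.00, 40.00).
horizontal leg: A = 120 × 14 = 1680.00, centroid at (94.00, 7.00).
ΣA = 4400.00 in², ΣAx_c = 204160.00 in³, ΣAy_c = 120560.00 in³.
x_c = 204160.00/4400.00 = 46.40 in; y_c = 120560.00/4400.00 = 27.40 in.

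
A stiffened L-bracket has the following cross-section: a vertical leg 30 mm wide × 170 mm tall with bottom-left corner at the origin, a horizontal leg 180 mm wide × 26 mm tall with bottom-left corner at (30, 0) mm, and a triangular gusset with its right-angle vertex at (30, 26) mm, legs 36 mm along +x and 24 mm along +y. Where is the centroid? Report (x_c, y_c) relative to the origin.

vertical leg: A = 30 × 170 = 5100.00, centroid at (15.00, 85.00).
horizontal leg: A = 180 × 26 = 4680.00, centroid at (120.00, 13.00).
gusset: A = ½·36·24 = 432.00, centroid at (42.00, 34.00).
ΣA = 10212.00 mm²
ΣAx_c = (5100.00)(15.00) + (4680.00)(120.00) + (432.00)(42.00) = 656244.00 mm³
ΣAy_c = (5100.00)(85.00) + (4680.00)(13.00) + (432.00)(34.00) = 509028.00 mm³
x_c = 656244.00 / 10212.00 = 64.26 mm
y_c = 509028.00 / 10212.00 = 49.85 mm

x_c = 64.26 mm, y_c = 49.85 mm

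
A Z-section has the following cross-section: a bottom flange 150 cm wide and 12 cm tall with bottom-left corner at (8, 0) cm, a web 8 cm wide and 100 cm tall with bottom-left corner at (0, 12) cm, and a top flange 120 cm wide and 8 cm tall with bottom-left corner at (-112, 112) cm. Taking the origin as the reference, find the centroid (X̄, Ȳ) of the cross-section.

Part | A | x̄ᵢ | ȳᵢ | A·x̄ᵢ | A·ȳᵢ
bottom flange | 1800.00 | 83.00 | 6.00 | 149400.00 | 10800.00
web | 800.00 | 4.00 | 62.00 | 3200.00 | 49600.00
top flange | 960.00 | -52.00 | 116.00 | -49920.00 | 111360.00
Σ | 3560.00 |  |  | 102680.00 | 171760.00
X̄ = 102680.00 / 3560.00 = 28.84 cm
Ȳ = 171760.00 / 3560.00 = 48.25 cm

X̄ = 28.84 cm, Ȳ = 48.25 cm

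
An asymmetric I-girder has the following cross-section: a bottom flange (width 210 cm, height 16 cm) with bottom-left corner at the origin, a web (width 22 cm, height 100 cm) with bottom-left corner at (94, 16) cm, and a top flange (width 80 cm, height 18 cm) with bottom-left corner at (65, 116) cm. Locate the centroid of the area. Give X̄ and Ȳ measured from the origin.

bottom flange: A = 210 × 16 = 3360.00, centroid at (105.00, 8.00).
web: A = 22 × 100 = 2200.00, centroid at (105.00, 66.00).
top flange: A = 80 × 18 = 1440.00, centroid at (105.00, 125.00).
ΣA = 7000.00 cm²
ΣAX̄ = (3360.00)(105.00) + (2200.00)(105.00) + (1440.00)(105.00) = 735000.00 cm³
ΣAȲ = (3360.00)(8.00) + (2200.00)(66.00) + (1440.00)(125.00) = 352080.00 cm³
X̄ = 735000.00 / 7000.00 = 105.00 cm
Ȳ = 352080.00 / 7000.00 = 50.30 cm

X̄ = 105.00 cm, Ȳ = 50.30 cm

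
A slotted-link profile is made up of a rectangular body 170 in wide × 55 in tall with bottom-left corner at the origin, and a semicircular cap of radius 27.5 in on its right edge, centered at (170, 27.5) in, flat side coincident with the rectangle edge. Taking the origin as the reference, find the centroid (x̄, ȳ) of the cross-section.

Part | A | x̄ᵢ | ȳᵢ | A·x̄ᵢ | A·ȳᵢ
rectangular body | 9350.00 | 85.00 | 27.50 | 794750.00 | 257125.00
semicircular end | 1187.91 | 181.67 | 27.50 | 215810.09 | 32667.65
Σ | 10537.91 |  |  | 1010560.09 | 289792.65
x̄ = 1010560.09 / 10537.91 = 95.90 in
ȳ = 289792.65 / 10537.91 = 27.50 in

x̄ = 95.90 in, ȳ = 27.50 in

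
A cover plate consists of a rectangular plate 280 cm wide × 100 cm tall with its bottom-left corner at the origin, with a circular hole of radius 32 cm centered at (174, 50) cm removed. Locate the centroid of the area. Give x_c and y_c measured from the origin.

x_c = 135.59 cm, y_c = 50.00 cm

plate: A = 280 × 100 = 28000.00, centroid at (140.00, 50.00).
hole: A = −π·32² = -3216.99, centroid at (174.00, 50.00).
ΣA = 24783.01 cm², ΣAx_c = 3360243.59 cm³, ΣAy_c = 1239150.46 cm³.
x_c = 3360243.59/24783.01 = 135.59 cm; y_c = 1239150.46/24783.01 = 50.00 cm.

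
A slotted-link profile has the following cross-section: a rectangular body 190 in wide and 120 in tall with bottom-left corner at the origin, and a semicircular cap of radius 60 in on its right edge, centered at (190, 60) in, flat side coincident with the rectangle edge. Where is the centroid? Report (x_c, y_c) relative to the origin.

rectangular body: A = 190 × 120 = 22800.00, centroid at (95.00, 60.00).
semicircular end: A = ½π·60² = 5654.87, centroid at (215.46, 60.00).
ΣA = 28454.87 in²
ΣAx_c = (22800.00)(95.00) + (5654.87)(215.46) = 3384424.69 in³
ΣAy_c = (22800.00)(60.00) + (5654.87)(60.00) = 1707292.01 in³
x_c = 3384424.69 / 28454.87 = 118.94 in
y_c = 1707292.01 / 28454.87 = 60.00 in

x_c = 118.94 in, y_c = 60.00 in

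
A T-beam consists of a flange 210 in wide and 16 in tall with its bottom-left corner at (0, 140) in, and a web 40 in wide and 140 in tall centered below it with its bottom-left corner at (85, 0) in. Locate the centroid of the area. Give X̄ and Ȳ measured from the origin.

X̄ = 105.00 in, Ȳ = 99.25 in

Part | A | x̄ᵢ | ȳᵢ | A·x̄ᵢ | A·ȳᵢ
web | 5600.00 | 105.00 | 70.00 | 588000.00 | 392000.00
flange | 3360.00 | 105.00 | 148.00 | 352800.00 | 497280.00
Σ | 8960.00 |  |  | 940800.00 | 889280.00
X̄ = 940800.00 / 8960.00 = 105.00 in
Ȳ = 889280.00 / 8960.00 = 99.25 in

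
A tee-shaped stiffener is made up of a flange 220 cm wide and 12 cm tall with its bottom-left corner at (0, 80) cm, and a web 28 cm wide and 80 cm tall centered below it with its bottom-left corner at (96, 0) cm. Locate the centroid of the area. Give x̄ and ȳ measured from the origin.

x̄ = 110.00 cm, ȳ = 64.89 cm

Part | A | x̄ᵢ | ȳᵢ | A·x̄ᵢ | A·ȳᵢ
web | 2240.00 | 110.00 | 40.00 | 246400.00 | 89600.00
flange | 2640.00 | 110.00 | 86.00 | 290400.00 | 227040.00
Σ | 4880.00 |  |  | 536800.00 | 316640.00
x̄ = 536800.00 / 4880.00 = 110.00 cm
ȳ = 316640.00 / 4880.00 = 64.89 cm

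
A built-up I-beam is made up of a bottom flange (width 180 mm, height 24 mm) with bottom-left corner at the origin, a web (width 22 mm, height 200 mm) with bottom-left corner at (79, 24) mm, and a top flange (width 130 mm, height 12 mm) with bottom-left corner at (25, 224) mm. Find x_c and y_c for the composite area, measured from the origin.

x_c = 90.00 mm, y_c = 93.02 mm

Part | A | x̄ᵢ | ȳᵢ | A·x̄ᵢ | A·ȳᵢ
bottom flange | 4320.00 | 90.00 | 12.00 | 388800.00 | 51840.00
web | 4400.00 | 90.00 | 124.00 | 396000.00 | 545600.00
top flange | 1560.00 | 90.00 | 230.00 | 140400.00 | 358800.00
Σ | 10280.00 |  |  | 925200.00 | 956240.00
x_c = 925200.00 / 10280.00 = 90.00 mm
y_c = 956240.00 / 10280.00 = 93.02 mm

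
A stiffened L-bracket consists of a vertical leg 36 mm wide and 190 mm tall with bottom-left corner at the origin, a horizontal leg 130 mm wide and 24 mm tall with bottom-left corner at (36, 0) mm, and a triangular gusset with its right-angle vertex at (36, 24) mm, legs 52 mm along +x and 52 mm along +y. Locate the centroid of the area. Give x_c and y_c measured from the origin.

x_c = 45.12 mm, y_c = 65.69 mm

vertical leg: A = 36 × 190 = 6840.00, centroid at (18.00, 95.00).
horizontal leg: A = 130 × 24 = 3120.00, centroid at (101.00, 12.00).
gusset: A = ½·52·52 = 1352.00, centroid at (53.33, 41.33).
ΣA = 11312.00 mm²
ΣAx_c = (6840.00)(18.00) + (3120.00)(101.00) + (1352.00)(53.33) = 510346.67 mm³
ΣAy_c = (6840.00)(95.00) + (3120.00)(12.00) + (1352.00)(41.33) = 743122.67 mm³
x_c = 510346.67 / 11312.00 = 45.12 mm
y_c = 743122.67 / 11312.00 = 65.69 mm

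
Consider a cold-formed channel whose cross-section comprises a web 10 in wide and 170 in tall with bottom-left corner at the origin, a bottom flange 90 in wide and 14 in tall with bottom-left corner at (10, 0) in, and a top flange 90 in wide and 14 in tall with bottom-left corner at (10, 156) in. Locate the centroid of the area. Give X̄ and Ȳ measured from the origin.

web: A = 10 × 170 = 1700.00, centroid at (5.00, 85.00).
bottom flange: A = 90 × 14 = 1260.00, centroid at (55.00, 7.00).
top flange: A = 90 × 14 = 1260.00, centroid at (55.00, 163.00).
ΣA = 4220.00 in², ΣAX̄ = 147100.00 in³, ΣAȲ = 358700.00 in³.
X̄ = 147100.00/4220.00 = 34.86 in; Ȳ = 358700.00/4220.00 = 85.00 in.

X̄ = 34.86 in, Ȳ = 85.00 in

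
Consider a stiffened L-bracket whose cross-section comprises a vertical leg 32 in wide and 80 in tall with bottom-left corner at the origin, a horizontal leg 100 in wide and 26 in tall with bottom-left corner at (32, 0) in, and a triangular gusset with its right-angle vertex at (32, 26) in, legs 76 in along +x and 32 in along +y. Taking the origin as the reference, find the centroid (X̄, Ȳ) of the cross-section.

vertical leg: A = 32 × 80 = 2560.00, centroid at (16.00, 40.00).
horizontal leg: A = 100 × 26 = 2600.00, centroid at (82.00, 13.00).
gusset: A = ½·76·32 = 1216.00, centroid at (57.33, 36.67).
ΣA = 6376.00 in², ΣAX̄ = 323877.33 in³, ΣAȲ = 180786.67 in³.
X̄ = 323877.33/6376.00 = 50.80 in; Ȳ = 180786.67/6376.00 = 28.35 in.

X̄ = 50.80 in, Ȳ = 28.35 in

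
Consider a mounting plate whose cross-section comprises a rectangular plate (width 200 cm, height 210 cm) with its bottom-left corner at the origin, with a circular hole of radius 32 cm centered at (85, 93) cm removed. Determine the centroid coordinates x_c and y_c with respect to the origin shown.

plate: A = 200 × 210 = 42000.00, centroid at (100.00, 105.00).
hole: A = −π·32² = -3216.99, centroid at (85.00, 93.00).
ΣA = 38783.01 cm², ΣAx_c = 3926555.78 cm³, ΣAy_c = 4110819.85 cm³.
x_c = 3926555.78/38783.01 = 101.24 cm; y_c = 4110819.85/38783.01 = 106.00 cm.

x_c = 101.24 cm, y_c = 106.00 cm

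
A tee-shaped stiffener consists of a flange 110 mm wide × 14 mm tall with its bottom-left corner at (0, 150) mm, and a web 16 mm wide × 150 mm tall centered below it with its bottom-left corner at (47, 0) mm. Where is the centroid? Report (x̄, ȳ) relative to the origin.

web: A = 16 × 150 = 2400.00, centroid at (55.00, 75.00).
flange: A = 110 × 14 = 1540.00, centroid at (55.00, 157.00).
ΣA = 3940.00 mm²
ΣAx̄ = (2400.00)(55.00) + (1540.00)(55.00) = 216700.00 mm³
ΣAȳ = (2400.00)(75.00) + (1540.00)(157.00) = 421780.00 mm³
x̄ = 216700.00 / 3940.00 = 55.00 mm
ȳ = 421780.00 / 3940.00 = 107.05 mm

x̄ = 55.00 mm, ȳ = 107.05 mm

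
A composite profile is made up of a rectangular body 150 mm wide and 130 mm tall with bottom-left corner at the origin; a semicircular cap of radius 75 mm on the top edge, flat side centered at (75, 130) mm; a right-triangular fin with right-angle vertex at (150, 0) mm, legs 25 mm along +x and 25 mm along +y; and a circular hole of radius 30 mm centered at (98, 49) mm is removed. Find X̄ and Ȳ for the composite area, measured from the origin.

X̄ = 73.49 mm, Ȳ = 99.20 mm

Part | A | x̄ᵢ | ȳᵢ | A·x̄ᵢ | A·ȳᵢ
rectangular body | 19500.00 | 75.00 | 65.00 | 1462500.00 | 1267500.00
semicircular top | 8835.73 | 75.00 | 161.83 | 662679.70 | 1429894.81
triangular fin | 312.50 | 158.33 | 8.33 | 49479.17 | 2604.17
hole | -2827.43 | 98.00 | 49.00 | -277088.47 | -138544.24
Σ | 25820.80 |  |  | 1897570.39 | 2561454.74
X̄ = 1897570.39 / 25820.80 = 73.49 mm
Ȳ = 2561454.74 / 25820.80 = 99.20 mm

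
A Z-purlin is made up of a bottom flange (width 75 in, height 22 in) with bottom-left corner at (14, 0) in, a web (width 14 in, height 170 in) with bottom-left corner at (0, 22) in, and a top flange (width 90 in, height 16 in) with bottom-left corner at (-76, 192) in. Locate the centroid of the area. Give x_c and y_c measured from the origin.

bottom flange: A = 75 × 22 = 1650.00, centroid at (51.50, 11.00).
web: A = 14 × 170 = 2380.00, centroid at (7.00, 107.00).
top flange: A = 90 × 16 = 1440.00, centroid at (-31.00, 200.00).
ΣA = 5470.00 in², ΣAx_c = 56995.00 in³, ΣAy_c = 560810.00 in³.
x_c = 56995.00/5470.00 = 10.42 in; y_c = 560810.00/5470.00 = 102.52 in.

x_c = 10.42 in, y_c = 102.52 in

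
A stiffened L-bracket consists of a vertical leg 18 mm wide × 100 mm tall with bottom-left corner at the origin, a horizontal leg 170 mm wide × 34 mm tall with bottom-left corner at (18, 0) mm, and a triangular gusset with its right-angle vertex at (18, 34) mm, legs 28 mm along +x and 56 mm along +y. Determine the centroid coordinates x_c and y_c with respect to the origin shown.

x_c = 75.68 mm, y_c = 27.45 mm

Part | A | x̄ᵢ | ȳᵢ | A·x̄ᵢ | A·ȳᵢ
vertical leg | 1800.00 | 9.00 | 50.00 | 16200.00 | 90000.00
horizontal leg | 5780.00 | 103.00 | 17.00 | 595340.00 | 98260.00
gusset | 784.00 | 27.33 | 52.67 | 21429.33 | 41290.67
Σ | 8364.00 |  |  | 632969.33 | 229550.67
x_c = 632969.33 / 8364.00 = 75.68 mm
y_c = 229550.67 / 8364.00 = 27.45 mm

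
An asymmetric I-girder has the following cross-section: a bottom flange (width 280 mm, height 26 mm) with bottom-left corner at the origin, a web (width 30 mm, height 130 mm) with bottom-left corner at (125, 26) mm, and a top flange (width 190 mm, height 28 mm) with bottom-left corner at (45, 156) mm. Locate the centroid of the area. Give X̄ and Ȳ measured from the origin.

Part | A | x̄ᵢ | ȳᵢ | A·x̄ᵢ | A·ȳᵢ
bottom flange | 7280.00 | 140.00 | 13.00 | 1019200.00 | 94640.00
web | 3900.00 | 140.00 | 91.00 | 546000.00 | 354900.00
top flange | 5320.00 | 140.00 | 170.00 | 744800.00 | 904400.00
Σ | 16500.00 |  |  | 2310000.00 | 1353940.00
X̄ = 2310000.00 / 16500.00 = 140.00 mm
Ȳ = 1353940.00 / 16500.00 = 82.06 mm

X̄ = 140.00 mm, Ȳ = 82.06 mm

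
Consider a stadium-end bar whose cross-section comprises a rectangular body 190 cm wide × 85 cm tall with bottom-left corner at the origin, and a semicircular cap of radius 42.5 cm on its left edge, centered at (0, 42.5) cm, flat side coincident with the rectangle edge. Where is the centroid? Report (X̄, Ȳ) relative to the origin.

rectangular body: A = 190 × 85 = 16150.00, centroid at (95.00, 42.50).
semicircular end: A = ½π·42.5² = 2837.25, centroid at (-18.04, 42.50).
ΣA = 18987.25 cm², ΣAX̄ = 1483072.92 cm³, ΣAȲ = 806958.16 cm³.
X̄ = 1483072.92/18987.25 = 78.11 cm; Ȳ = 806958.16/18987.25 = 42.50 cm.

X̄ = 78.11 cm, Ȳ = 42.50 cm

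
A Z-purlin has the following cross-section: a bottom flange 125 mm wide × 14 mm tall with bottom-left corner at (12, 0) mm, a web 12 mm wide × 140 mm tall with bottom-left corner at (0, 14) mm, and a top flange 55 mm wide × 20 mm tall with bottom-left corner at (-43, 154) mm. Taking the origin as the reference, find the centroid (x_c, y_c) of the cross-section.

x_c = 27.24 mm, y_c = 73.68 mm

bottom flange: A = 125 × 14 = 1750.00, centroid at (74.50, 7.00).
web: A = 12 × 140 = 1680.00, centroid at (6.00, 84.00).
top flange: A = 55 × 20 = 1100.00, centroid at (-15.50, 164.00).
ΣA = 4530.00 mm²
ΣAx_c = (1750.00)(74.50) + (1680.00)(6.00) + (1100.00)(-15.50) = 123405.00 mm³
ΣAy_c = (1750.00)(7.00) + (1680.00)(84.00) + (1100.00)(164.00) = 333770.00 mm³
x_c = 123405.00 / 4530.00 = 27.24 mm
y_c = 333770.00 / 4530.00 = 73.68 mm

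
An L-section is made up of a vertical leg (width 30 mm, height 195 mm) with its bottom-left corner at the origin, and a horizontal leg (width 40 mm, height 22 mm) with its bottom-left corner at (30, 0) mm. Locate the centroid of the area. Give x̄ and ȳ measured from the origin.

x̄ = 19.58 mm, ȳ = 86.19 mm

vertical leg: A = 30 × 195 = 5850.00, centroid at (15.00, 97.50).
horizontal leg: A = 40 × 22 = 880.00, centroid at (50.00, 11.00).
ΣA = 6730.00 mm², ΣAx̄ = 131750.00 mm³, ΣAȳ = 580055.00 mm³.
x̄ = 131750.00/6730.00 = 19.58 mm; ȳ = 580055.00/6730.00 = 86.19 mm.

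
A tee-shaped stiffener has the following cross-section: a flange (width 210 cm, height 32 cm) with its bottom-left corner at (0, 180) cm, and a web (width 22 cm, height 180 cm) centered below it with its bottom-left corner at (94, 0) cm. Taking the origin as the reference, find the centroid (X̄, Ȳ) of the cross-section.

web: A = 22 × 180 = 3960.00, centroid at (105.00, 90.00).
flange: A = 210 × 32 = 6720.00, centroid at (105.00, 196.00).
ΣA = 10680.00 cm², ΣAX̄ = 1121400.00 cm³, ΣAȲ = 1673520.00 cm³.
X̄ = 1121400.00/10680.00 = 105.00 cm; Ȳ = 1673520.00/10680.00 = 156.70 cm.

X̄ = 105.00 cm, Ȳ = 156.70 cm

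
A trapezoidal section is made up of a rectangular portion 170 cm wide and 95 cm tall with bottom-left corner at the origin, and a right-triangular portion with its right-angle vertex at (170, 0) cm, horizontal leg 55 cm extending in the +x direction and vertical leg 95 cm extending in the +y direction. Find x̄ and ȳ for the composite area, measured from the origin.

x̄ = 99.39 cm, ȳ = 45.30 cm

rectangular portion: A = 170 × 95 = 16150.00, centroid at (85.00, 47.50).
triangular portion: A = ½·55·95 = 2612.50, centroid at (188.33, 31.67).
ΣA = 18762.50 cm², ΣAx̄ = 1864770.83 cm³, ΣAȳ = 849854.17 cm³.
x̄ = 1864770.83/18762.50 = 99.39 cm; ȳ = 849854.17/18762.50 = 45.30 cm.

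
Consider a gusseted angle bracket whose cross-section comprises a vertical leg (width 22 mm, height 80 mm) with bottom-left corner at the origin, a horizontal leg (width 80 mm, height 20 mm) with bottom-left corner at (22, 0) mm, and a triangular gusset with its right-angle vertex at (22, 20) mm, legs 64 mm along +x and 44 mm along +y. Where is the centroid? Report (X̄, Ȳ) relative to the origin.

X̄ = 37.66 mm, Ȳ = 28.36 mm

Part | A | x̄ᵢ | ȳᵢ | A·x̄ᵢ | A·ȳᵢ
vertical leg | 1760.00 | 11.00 | 40.00 | 19360.00 | 70400.00
horizontal leg | 1600.00 | 62.00 | 10.00 | 99200.00 | 16000.00
gusset | 1408.00 | 43.33 | 34.67 | 61013.33 | 48810.67
Σ | 4768.00 |  |  | 179573.33 | 135210.67
X̄ = 179573.33 / 4768.00 = 37.66 mm
Ȳ = 135210.67 / 4768.00 = 28.36 mm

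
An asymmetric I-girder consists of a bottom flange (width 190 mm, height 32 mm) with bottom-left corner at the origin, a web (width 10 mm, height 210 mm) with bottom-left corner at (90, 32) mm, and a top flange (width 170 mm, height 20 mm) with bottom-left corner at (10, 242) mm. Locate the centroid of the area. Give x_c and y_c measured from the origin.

x_c = 95.00 mm, y_c = 107.23 mm

bottom flange: A = 190 × 32 = 6080.00, centroid at (95.00, 16.00).
web: A = 10 × 210 = 2100.00, centroid at (95.00, 137.00).
top flange: A = 170 × 20 = 3400.00, centroid at (95.00, 252.00).
ΣA = 11580.00 mm²
ΣAx_c = (6080.00)(95.00) + (2100.00)(95.00) + (3400.00)(95.00) = 1100100.00 mm³
ΣAy_c = (6080.00)(16.00) + (2100.00)(137.00) + (3400.00)(252.00) = 1241780.00 mm³
x_c = 1100100.00 / 11580.00 = 95.00 mm
y_c = 1241780.00 / 11580.00 = 107.23 mm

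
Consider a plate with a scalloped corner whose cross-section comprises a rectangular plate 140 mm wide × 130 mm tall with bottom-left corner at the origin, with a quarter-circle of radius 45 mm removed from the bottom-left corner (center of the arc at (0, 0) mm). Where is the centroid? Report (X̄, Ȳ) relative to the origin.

X̄ = 74.87 mm, Ȳ = 69.40 mm

plate: A = 140 × 130 = 18200.00, centroid at (70.00, 65.00).
removed quarter-circle: A = −¼π·45² = -1590.43, centroid at (19.10, 19.10).
ΣA = 16609.57 mm²
ΣAX̄ = (18200.00)(70.00) + (-1590.43)(19.10) = 1243625.00 mm³
ΣAȲ = (18200.00)(65.00) + (-1590.43)(19.10) = 1152625.00 mm³
X̄ = 1243625.00 / 16609.57 = 74.87 mm
Ȳ = 1152625.00 / 16609.57 = 69.40 mm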